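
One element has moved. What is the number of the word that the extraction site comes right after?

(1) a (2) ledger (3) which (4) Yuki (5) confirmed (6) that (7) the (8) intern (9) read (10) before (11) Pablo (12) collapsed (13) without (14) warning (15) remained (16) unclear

9

The displaced element is "a ledger" (word 2).
It is linked across 1 clause boundary (that).
It functions as the direct object of "read", so the gap sits immediately after word 9 ("read").
Base order: Yuki confirmed that the intern read a ledger before Pablo collapsed without warning.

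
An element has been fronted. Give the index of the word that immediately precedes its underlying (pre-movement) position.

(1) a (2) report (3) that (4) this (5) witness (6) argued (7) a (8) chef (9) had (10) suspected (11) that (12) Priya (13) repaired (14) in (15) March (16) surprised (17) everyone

The displaced element is "a report" (word 2).
It is linked across 2 clause boundaries (Ø → that).
It functions as the direct object of "repaired", so the gap sits immediately after word 13 ("repaired").
Base order: This witness argued a chef had suspected that Priya repaired a report in March.

13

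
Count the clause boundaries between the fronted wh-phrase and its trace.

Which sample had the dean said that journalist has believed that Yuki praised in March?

"which sample" is extracted from the object of "praised".
Boundaries crossed, outermost first: [Ø], [that] — 2 in total.

2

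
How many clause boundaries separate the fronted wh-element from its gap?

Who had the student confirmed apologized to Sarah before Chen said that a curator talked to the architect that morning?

"who" is extracted from the subject of "apologized".
Boundaries crossed, outermost first: [Ø] — 1 in total.

1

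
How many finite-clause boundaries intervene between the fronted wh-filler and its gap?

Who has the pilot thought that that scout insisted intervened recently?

2

"who" is extracted from the subject of "intervened".
Boundaries crossed, outermost first: [that], [Ø] — 2 in total.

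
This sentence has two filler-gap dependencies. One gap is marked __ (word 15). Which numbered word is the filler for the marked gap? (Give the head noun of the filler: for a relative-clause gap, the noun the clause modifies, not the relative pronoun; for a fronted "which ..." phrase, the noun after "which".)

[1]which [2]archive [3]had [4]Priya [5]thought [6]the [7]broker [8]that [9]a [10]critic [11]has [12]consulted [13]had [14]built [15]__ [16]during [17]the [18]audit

2

The marked gap is the direct object of "built".
Its filler is the fronted wh-phrase "which archive", at word 2.
(The other dependency links word 7 to a gap after word 12.)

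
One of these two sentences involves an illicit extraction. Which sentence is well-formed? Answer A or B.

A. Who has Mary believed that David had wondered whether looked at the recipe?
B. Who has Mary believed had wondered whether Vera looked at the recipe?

B

In A, the wh-phrase is extracted from inside a wh-island (introduced by "whether"), which blocks movement.
In B, the extraction path crosses only that-complement boundaries, which are transparent.
So B is grammatical.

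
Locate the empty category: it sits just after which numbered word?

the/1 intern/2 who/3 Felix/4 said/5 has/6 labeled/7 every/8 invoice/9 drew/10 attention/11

The displaced element is "the intern" (word 2).
It is linked across 1 clause boundary (Ø).
It functions as the subject of "labeled", so the gap sits immediately after word 5 ("said").
Base order: Felix said that the intern has labeled every invoice.

5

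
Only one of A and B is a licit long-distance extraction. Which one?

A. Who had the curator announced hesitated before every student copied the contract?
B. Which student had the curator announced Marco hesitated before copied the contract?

A

In B, the wh-phrase is extracted from inside an adjunct island (introduced by "before"), which blocks movement.
In A, the extraction path crosses only that-complement boundaries, which are transparent.
So A is grammatical.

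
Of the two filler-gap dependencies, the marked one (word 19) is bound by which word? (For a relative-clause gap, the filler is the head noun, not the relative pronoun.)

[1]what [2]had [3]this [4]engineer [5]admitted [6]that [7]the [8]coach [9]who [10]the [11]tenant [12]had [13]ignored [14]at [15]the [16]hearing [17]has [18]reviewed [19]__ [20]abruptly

The marked gap is the direct object of "reviewed".
Its filler is the fronted wh-phrase "what", at word 1.
(The other dependency links word 8 to a gap after word 13.)

1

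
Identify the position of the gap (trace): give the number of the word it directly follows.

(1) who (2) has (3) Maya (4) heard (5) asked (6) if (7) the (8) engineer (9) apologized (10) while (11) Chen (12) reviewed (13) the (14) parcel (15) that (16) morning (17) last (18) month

4

The displaced element is "who" (word 1).
It is linked across 1 clause boundary (Ø).
It functions as the subject of "asked", so the gap sits immediately after word 4 ("heard").
Base order: Maya has heard who asked if the engineer apologized while Chen reviewed the parcel that morning last month.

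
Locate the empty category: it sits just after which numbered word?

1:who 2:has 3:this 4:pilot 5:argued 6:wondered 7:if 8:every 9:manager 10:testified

5

The displaced element is "who" (word 1).
It is linked across 1 clause boundary (Ø).
It functions as the subject of "wondered", so the gap sits immediately after word 5 ("argued").
Base order: This pilot has argued who wondered if every manager testified.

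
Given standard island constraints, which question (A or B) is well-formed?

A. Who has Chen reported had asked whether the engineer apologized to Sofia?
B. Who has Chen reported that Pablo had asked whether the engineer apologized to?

In B, the wh-phrase is extracted from inside a wh-island (introduced by "whether"), which blocks movement.
In A, the extraction path crosses only that-complement boundaries, which are transparent.
So A is grammatical.

A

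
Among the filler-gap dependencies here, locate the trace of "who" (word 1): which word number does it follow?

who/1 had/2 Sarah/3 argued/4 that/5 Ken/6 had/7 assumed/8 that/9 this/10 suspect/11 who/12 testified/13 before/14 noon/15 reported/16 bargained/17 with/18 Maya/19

The displaced element is "who" (word 1).
It is linked across 3 clause boundaries (that → that → Ø).
It functions as the subject of "bargained", so the gap sits immediately after word 16 ("reported").
Base order: Sarah had argued that Ken had assumed that this suspect who testified before noon reported who bargained with Maya.

16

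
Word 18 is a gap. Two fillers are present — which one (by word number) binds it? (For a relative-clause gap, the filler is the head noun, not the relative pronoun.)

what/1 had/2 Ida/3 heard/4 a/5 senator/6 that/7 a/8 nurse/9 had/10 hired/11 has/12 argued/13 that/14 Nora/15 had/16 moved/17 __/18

1

The marked gap is the direct object of "moved".
Its filler is the fronted wh-phrase "what", at word 1.
(The other dependency links word 6 to a gap after word 11.)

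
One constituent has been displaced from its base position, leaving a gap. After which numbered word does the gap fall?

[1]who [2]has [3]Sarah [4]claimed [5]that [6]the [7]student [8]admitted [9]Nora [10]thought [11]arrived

The displaced element is "who" (word 1).
It is linked across 3 clause boundaries (that → Ø → Ø).
It functions as the subject of "arrived", so the gap sits immediately after word 10 ("thought").
Base order: Sarah has claimed that the student admitted Nora thought who arrived.

10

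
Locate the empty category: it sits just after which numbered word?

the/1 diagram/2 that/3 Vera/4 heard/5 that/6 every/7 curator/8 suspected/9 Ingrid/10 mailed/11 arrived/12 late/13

The displaced element is "the diagram" (word 2).
It is linked across 2 clause boundaries (that → Ø).
It functions as the direct object of "mailed", so the gap sits immediately after word 11 ("mailed").
Base order: Vera heard that every curator suspected Ingrid mailed the diagram.

11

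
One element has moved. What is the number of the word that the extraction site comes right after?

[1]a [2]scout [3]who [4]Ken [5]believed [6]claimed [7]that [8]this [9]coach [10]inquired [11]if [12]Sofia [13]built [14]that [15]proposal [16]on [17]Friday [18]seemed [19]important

5

The displaced element is "a scout" (word 2).
It is linked across 1 clause boundary (Ø).
It functions as the subject of "claimed", so the gap sits immediately after word 5 ("believed").
Base order: Ken believed a scout claimed that this coach inquired if Sofia built that proposal on Friday.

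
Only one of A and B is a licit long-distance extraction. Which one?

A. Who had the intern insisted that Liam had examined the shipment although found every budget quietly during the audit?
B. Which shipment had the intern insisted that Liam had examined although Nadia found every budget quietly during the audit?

In A, the wh-phrase is extracted from inside an adjunct island (introduced by "although"), which blocks movement.
In B, the extraction path crosses only that-complement boundaries, which are transparent.
So B is grammatical.

B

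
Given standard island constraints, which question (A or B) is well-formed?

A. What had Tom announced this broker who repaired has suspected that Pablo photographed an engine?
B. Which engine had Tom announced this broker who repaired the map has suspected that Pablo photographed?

B

In A, the wh-phrase is extracted from inside a complex-NP island (relative clause) (introduced by "who"), which blocks movement.
In B, the extraction path crosses only that-complement boundaries, which are transparent.
So B is grammatical.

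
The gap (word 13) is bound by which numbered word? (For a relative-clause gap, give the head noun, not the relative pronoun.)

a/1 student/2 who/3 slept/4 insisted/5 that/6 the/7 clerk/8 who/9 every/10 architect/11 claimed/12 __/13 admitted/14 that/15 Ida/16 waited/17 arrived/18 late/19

8

The gap at 13 is the subject of "admitted", inside a relative clause.
The relative pronoun is "who" (word 9); it is bound by the head noun immediately before it.
Its filler is the head noun "clerk", at word 8.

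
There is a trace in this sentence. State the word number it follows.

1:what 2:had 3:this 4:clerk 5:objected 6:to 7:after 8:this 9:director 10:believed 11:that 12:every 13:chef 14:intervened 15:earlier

6

The displaced element is "what" (word 1).
It functions as the object of the preposition "to" of "objected", so the gap sits immediately after word 6 ("to").
Base order: This clerk had objected to what after this director believed that every chef intervened earlier.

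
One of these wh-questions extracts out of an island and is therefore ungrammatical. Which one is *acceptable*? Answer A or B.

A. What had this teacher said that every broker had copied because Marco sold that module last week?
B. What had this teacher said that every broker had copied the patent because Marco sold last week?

In B, the wh-phrase is extracted from inside an adjunct island (introduced by "because"), which blocks movement.
In A, the extraction path crosses only that-complement boundaries, which are transparent.
So A is grammatical.

A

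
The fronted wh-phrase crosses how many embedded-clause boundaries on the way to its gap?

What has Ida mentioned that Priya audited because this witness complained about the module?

1

"what" is extracted from the object of "audited".
Boundaries crossed, outermost first: [that] — 1 in total.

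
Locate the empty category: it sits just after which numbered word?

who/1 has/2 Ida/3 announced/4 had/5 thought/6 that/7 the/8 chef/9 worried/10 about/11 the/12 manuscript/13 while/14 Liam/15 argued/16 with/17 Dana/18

The displaced element is "who" (word 1).
It is linked across 1 clause boundary (Ø).
It functions as the subject of "thought", so the gap sits immediately after word 4 ("announced").
Base order: Ida has announced who had thought that the chef worried about the manuscript while Liam argued with Dana.

4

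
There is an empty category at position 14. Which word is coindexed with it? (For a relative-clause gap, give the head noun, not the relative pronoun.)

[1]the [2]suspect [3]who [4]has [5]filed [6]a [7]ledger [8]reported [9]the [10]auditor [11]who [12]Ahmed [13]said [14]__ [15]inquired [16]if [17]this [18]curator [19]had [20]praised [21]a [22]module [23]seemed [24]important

10

The gap at 14 is the subject of "inquired", inside a relative clause.
The relative pronoun is "who" (word 11); it is bound by the head noun immediately before it.
Its filler is the head noun "auditor", at word 10.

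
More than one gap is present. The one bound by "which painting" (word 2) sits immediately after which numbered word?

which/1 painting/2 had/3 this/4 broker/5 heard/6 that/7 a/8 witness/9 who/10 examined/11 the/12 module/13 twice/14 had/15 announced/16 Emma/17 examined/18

The displaced element is "which painting" (word 2).
It is linked across 2 clause boundaries (that → Ø).
It functions as the direct object of "examined", so the gap sits immediately after word 18 ("examined").
Base order: This broker had heard that a witness who examined the module twice had announced Emma examined which painting.

18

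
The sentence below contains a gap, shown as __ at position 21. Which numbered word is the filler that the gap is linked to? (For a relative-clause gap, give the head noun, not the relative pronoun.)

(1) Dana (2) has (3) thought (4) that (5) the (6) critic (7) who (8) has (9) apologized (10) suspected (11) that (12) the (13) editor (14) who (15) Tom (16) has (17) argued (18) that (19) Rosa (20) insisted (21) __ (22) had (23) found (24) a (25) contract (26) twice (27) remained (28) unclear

The gap at 21 is the subject of "found", inside a relative clause.
The relative pronoun is "who" (word 14); it is bound by the head noun immediately before it.
Its filler is the head noun "editor", at word 13.

13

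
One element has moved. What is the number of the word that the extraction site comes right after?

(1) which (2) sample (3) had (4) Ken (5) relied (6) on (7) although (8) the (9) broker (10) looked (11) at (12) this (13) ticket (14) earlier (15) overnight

6

The displaced element is "which sample" (word 2).
It functions as the object of the preposition "on" of "relied", so the gap sits immediately after word 6 ("on").
Base order: Ken had relied on which sample although the broker looked at this ticket earlier overnight.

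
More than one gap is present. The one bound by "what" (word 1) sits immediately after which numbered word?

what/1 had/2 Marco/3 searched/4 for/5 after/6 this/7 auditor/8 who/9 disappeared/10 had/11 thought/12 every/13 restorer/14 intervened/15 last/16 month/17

5

The displaced element is "what" (word 1).
It functions as the object of the preposition "for" of "searched", so the gap sits immediately after word 5 ("for").
Base order: Marco had searched for what after this auditor who disappeared had thought every restorer intervened last month.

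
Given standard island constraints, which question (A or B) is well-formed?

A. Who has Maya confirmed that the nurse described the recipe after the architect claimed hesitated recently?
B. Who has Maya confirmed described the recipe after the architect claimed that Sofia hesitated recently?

B

In A, the wh-phrase is extracted from inside an adjunct island (introduced by "after"), which blocks movement.
In B, the extraction path crosses only that-complement boundaries, which are transparent.
So B is grammatical.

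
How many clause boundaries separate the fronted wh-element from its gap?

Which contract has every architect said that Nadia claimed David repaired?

2

"which contract" is extracted from the object of "repaired".
Boundaries crossed, outermost first: [that], [Ø] — 2 in total.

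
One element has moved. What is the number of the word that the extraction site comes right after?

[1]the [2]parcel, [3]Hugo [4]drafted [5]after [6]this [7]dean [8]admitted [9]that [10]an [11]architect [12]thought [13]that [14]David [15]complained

The displaced element is "the parcel" (word 2).
It functions as the direct object of "drafted", so the gap sits immediately after word 4 ("drafted").
Base order: Hugo drafted the parcel after this dean admitted that an architect thought that David complained.

4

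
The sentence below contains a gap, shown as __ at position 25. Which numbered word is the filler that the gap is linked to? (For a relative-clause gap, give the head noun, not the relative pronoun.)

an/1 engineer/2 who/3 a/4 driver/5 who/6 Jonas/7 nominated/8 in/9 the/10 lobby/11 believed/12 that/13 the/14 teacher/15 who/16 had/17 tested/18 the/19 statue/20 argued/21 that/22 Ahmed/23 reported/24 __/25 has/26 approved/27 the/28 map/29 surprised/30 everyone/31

The gap at 25 is the subject of "approved", inside a relative clause.
The relative pronoun is "who" (word 3); it is bound by the head noun immediately before it.
Its filler is the head noun "engineer", at word 2.

2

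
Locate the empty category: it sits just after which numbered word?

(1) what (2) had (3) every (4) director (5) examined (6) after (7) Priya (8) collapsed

The displaced element is "what" (word 1).
It functions as the direct object of "examined", so the gap sits immediately after word 5 ("examined").
Base order: Every director had examined what after Priya collapsed.

5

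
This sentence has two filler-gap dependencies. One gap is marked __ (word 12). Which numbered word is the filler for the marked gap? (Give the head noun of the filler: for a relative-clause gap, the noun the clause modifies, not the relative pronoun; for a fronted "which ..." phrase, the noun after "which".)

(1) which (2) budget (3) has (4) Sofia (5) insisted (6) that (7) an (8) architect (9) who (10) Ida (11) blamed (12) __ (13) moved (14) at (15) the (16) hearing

8

The marked gap is inside the relative clause, the direct object of "blamed".
Its filler is the head noun "architect" (via "who"), at word 8.
(The other dependency links word 2 to a gap after word 13.)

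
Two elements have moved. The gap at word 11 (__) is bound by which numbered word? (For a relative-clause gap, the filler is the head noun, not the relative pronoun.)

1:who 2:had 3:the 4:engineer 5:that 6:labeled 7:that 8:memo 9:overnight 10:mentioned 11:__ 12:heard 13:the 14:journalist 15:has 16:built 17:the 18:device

The marked gap is the subject of "heard".
Its filler is the fronted wh-phrase "who", at word 1.
(The other dependency links word 4 to a gap after word 5.)

1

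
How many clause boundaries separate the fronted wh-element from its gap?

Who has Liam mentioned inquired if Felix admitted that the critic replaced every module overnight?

"who" is extracted from the subject of "inquired".
Boundaries crossed, outermost first: [Ø] — 1 in total.

1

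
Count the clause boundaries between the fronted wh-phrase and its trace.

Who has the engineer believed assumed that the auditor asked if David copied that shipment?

"who" is extracted from the subject of "assumed".
Boundaries crossed, outermost first: [Ø] — 1 in total.

1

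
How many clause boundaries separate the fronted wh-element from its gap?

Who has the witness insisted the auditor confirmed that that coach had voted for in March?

"who" is extracted from the PP object of "voted".
Boundaries crossed, outermost first: [Ø], [that] — 2 in total.

2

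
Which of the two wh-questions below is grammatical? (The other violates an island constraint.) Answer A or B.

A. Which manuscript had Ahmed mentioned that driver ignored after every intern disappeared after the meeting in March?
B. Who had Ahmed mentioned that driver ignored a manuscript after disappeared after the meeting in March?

A

In B, the wh-phrase is extracted from inside an adjunct island (introduced by "after"), which blocks movement.
In A, the extraction path crosses only that-complement boundaries, which are transparent.
So A is grammatical.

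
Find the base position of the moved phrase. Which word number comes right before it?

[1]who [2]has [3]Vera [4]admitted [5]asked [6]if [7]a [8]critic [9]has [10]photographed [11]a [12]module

The displaced element is "who" (word 1).
It is linked across 1 clause boundary (Ø).
It functions as the subject of "asked", so the gap sits immediately after word 4 ("admitted").
Base order: Vera has admitted that who asked if a critic has photographed a module.

4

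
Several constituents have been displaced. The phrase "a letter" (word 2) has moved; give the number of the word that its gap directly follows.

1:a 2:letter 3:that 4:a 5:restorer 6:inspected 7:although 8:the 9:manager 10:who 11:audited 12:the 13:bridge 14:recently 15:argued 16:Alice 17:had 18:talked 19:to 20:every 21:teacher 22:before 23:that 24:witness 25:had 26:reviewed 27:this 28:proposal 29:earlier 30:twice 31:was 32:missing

6

The displaced element is "a letter" (word 2).
It functions as the direct object of "inspected", so the gap sits immediately after word 6 ("inspected").
Base order: A restorer inspected a letter although the manager who audited the bridge recently argued Alice had talked to every teacher before that witness had reviewed this proposal earlier twice.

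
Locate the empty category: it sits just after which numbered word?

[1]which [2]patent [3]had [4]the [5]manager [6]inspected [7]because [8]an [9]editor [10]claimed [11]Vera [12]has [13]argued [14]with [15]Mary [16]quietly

The displaced element is "which patent" (word 2).
It functions as the direct object of "inspected", so the gap sits immediately after word 6 ("inspected").
Base order: The manager had inspected which patent because an editor claimed Vera has argued with Mary quietly.

6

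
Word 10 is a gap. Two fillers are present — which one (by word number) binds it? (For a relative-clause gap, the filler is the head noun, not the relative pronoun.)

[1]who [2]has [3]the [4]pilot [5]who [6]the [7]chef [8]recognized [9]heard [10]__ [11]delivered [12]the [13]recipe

1

The marked gap is the subject of "delivered".
Its filler is the fronted wh-phrase "who", at word 1.
(The other dependency links word 4 to a gap after word 8.)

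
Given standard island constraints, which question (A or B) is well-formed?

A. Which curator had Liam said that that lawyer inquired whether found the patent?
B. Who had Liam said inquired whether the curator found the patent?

B

In A, the wh-phrase is extracted from inside a wh-island (introduced by "whether"), which blocks movement.
In B, the extraction path crosses only that-complement boundaries, which are transparent.
So B is grammatical.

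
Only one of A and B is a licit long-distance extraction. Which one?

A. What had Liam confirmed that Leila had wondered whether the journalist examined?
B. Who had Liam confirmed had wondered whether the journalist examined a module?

In A, the wh-phrase is extracted from inside a wh-island (introduced by "whether"), which blocks movement.
In B, the extraction path crosses only that-complement boundaries, which are transparent.
So B is grammatical.

B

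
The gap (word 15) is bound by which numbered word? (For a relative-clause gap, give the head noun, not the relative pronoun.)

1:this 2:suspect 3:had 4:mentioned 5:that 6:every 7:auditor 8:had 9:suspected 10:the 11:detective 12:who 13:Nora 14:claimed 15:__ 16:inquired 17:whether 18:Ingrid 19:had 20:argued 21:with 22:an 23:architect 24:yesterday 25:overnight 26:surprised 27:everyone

The gap at 15 is the subject of "inquired", inside a relative clause.
The relative pronoun is "who" (word 12); it is bound by the head noun immediately before it.
Its filler is the head noun "detective", at word 11.

11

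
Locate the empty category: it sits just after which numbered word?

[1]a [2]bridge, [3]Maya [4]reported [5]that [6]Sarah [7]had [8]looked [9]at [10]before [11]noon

9

The displaced element is "a bridge" (word 2).
It is linked across 1 clause boundary (that).
It functions as the object of the preposition "at" of "looked", so the gap sits immediately after word 9 ("at").
Base order: Maya reported that Sarah had looked at a bridge before noon.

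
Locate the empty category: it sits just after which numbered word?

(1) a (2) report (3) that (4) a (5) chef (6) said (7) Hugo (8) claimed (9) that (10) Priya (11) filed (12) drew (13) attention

The displaced element is "a report" (word 2).
It is linked across 2 clause boundaries (Ø → that).
It functions as the direct object of "filed", so the gap sits immediately after word 11 ("filed").
Base order: A chef said Hugo claimed that Priya filed a report.

11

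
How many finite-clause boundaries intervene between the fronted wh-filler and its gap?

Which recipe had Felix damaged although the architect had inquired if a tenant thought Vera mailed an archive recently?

0

"which recipe" originates inside the matrix clause — no clause boundary is crossed.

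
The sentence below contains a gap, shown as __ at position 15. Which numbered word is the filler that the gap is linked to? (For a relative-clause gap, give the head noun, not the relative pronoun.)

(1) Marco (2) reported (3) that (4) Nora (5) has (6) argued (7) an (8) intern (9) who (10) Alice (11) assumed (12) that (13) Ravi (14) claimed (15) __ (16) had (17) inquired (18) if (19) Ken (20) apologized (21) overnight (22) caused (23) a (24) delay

8

The gap at 15 is the subject of "inquired", inside a relative clause.
The relative pronoun is "who" (word 9); it is bound by the head noun immediately before it.
Its filler is the head noun "intern", at word 8.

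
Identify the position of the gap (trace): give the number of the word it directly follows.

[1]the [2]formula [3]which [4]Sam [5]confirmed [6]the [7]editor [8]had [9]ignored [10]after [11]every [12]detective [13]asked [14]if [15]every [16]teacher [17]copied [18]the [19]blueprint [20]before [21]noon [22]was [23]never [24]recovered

The displaced element is "the formula" (word 2).
It is linked across 1 clause boundary (Ø).
It functions as the direct object of "ignored", so the gap sits immediately after word 9 ("ignored").
Base order: Sam confirmed the editor had ignored the formula after every detective asked if every teacher copied the blueprint before noon.

9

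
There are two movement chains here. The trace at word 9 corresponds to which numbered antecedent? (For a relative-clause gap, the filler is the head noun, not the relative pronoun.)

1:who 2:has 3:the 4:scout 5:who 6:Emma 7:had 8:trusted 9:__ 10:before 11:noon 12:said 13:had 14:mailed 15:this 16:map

The marked gap is inside the relative clause, the direct object of "trusted".
Its filler is the head noun "scout" (via "who"), at word 4.
(The other dependency links word 1 to a gap after word 12.)

4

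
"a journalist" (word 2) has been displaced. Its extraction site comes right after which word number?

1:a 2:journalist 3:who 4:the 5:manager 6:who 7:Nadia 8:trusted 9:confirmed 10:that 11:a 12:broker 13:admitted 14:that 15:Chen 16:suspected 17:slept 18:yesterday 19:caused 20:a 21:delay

The displaced element is "a journalist" (word 2).
It is linked across 3 clause boundaries (that → that → Ø).
It functions as the subject of "slept", so the gap sits immediately after word 16 ("suspected").
Base order: The manager who Nadia trusted confirmed that a broker admitted that Chen suspected that a journalist slept yesterday.

16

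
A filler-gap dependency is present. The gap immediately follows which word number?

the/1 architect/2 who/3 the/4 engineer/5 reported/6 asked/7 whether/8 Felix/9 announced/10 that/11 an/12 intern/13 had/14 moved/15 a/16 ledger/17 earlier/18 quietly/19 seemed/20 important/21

6

The displaced element is "the architect" (word 2).
It is linked across 1 clause boundary (Ø).
It functions as the subject of "asked", so the gap sits immediately after word 6 ("reported").
Base order: The engineer reported that the architect asked whether Felix announced that an intern had moved a ledger earlier quietly.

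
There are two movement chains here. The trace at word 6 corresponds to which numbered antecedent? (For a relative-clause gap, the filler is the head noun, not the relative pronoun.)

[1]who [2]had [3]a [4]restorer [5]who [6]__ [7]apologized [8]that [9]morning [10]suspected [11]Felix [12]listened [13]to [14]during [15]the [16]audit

The marked gap is inside the relative clause, the subject of "apologized".
Its filler is the head noun "restorer" (via "who"), at word 4.
(The other dependency links word 1 to a gap after word 13.)

4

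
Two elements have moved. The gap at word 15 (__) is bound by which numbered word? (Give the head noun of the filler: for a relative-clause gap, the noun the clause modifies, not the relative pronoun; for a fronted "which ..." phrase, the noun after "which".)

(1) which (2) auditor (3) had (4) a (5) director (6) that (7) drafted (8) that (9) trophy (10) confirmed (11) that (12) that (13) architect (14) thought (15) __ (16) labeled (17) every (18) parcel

2

The marked gap is the subject of "labeled".
Its filler is the fronted wh-phrase "which auditor", at word 2.
(The other dependency links word 5 to a gap after word 6.)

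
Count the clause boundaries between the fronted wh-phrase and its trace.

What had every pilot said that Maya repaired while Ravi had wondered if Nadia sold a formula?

"what" is extracted from the object of "repaired".
Boundaries crossed, outermost first: [that] — 1 in total.

1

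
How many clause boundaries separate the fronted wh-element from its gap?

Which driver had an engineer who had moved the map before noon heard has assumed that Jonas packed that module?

1

"which driver" is extracted from the subject of "assumed".
Boundaries crossed, outermost first: [Ø] — 1 in total.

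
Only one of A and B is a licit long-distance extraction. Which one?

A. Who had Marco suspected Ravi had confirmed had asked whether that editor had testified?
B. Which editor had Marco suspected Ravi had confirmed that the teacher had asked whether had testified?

A

In B, the wh-phrase is extracted from inside a wh-island (introduced by "whether"), which blocks movement.
In A, the extraction path crosses only that-complement boundaries, which are transparent.
So A is grammatical.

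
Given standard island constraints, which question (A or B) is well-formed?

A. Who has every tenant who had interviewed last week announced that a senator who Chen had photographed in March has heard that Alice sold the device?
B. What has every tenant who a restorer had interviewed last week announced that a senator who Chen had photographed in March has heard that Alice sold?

B

In A, the wh-phrase is extracted from inside a complex-NP island (relative clause) (introduced by "who"), which blocks movement.
In B, the extraction path crosses only that-complement boundaries, which are transparent.
So B is grammatical.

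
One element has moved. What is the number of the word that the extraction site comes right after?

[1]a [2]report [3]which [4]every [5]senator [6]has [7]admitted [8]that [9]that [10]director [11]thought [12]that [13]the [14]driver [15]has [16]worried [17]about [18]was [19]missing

17

The displaced element is "a report" (word 2).
It is linked across 2 clause boundaries (that → that).
It functions as the object of the preposition "about" of "worried", so the gap sits immediately after word 17 ("about").
Base order: Every senator has admitted that that director thought that the driver has worried about a report.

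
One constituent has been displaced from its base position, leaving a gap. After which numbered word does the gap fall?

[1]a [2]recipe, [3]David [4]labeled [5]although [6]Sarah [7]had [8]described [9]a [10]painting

The displaced element is "a recipe" (word 2).
It functions as the direct object of "labeled", so the gap sits immediately after word 4 ("labeled").
Base order: David labeled a recipe although Sarah had described a painting.

4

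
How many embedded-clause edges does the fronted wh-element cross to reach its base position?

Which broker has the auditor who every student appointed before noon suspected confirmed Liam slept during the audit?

1

"which broker" is extracted from the subject of "confirmed".
Boundaries crossed, outermost first: [Ø] — 1 in total.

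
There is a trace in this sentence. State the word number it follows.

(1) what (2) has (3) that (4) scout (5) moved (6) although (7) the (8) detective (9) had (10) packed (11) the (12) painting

The displaced element is "what" (word 1).
It functions as the direct object of "moved", so the gap sits immediately after word 5 ("moved").
Base order: That scout has moved what although the detective had packed the painting.

5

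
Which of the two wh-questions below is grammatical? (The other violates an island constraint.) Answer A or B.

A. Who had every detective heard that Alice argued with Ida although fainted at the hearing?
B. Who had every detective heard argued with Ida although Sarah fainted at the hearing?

In A, the wh-phrase is extracted from inside an adjunct island (introduced by "although"), which blocks movement.
In B, the extraction path crosses only that-complement boundaries, which are transparent.
So B is grammatical.

B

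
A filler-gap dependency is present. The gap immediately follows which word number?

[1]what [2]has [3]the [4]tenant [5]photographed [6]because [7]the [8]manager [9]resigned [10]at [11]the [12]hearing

The displaced element is "what" (word 1).
It functions as the direct object of "photographed", so the gap sits immediately after word 5 ("photographed").
Base order: The tenant has photographed what because the manager resigned at the hearing.

5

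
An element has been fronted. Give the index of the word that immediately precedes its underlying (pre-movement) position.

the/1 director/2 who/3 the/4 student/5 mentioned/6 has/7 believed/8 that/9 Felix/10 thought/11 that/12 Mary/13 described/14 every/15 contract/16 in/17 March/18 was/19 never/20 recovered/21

6

The displaced element is "the director" (word 2).
It is linked across 1 clause boundary (Ø).
It functions as the subject of "believed", so the gap sits immediately after word 6 ("mentioned").
Base order: The student mentioned that the director has believed that Felix thought that Mary described every contract in March.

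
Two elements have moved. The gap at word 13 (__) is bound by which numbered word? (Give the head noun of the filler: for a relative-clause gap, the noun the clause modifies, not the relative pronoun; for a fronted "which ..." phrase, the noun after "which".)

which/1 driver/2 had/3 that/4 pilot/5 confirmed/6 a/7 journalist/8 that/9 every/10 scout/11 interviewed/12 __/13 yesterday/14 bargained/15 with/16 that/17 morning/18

8

The marked gap is inside the relative clause, the direct object of "interviewed".
Its filler is the head noun "journalist" (via "that"), at word 8.
(The other dependency links word 2 to a gap after word 16.)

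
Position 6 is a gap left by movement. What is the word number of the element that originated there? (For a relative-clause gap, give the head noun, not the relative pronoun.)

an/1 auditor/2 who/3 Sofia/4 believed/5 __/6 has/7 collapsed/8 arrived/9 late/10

2

The gap at 6 is the subject of "collapsed", inside a relative clause.
The relative pronoun is "who" (word 3); it is bound by the head noun immediately before it.
Its filler is the head noun "auditor", at word 2.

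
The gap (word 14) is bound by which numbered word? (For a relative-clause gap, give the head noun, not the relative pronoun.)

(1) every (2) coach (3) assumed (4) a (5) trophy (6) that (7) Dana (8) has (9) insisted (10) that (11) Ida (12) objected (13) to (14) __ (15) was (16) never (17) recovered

The gap at 14 is the prepositional object of "objected", inside a relative clause.
The relative pronoun is "that" (word 6); it is bound by the head noun immediately before it.
Its filler is the head noun "trophy", at word 5.

5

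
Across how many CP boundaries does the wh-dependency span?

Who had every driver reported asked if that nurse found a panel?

"who" is extracted from the subject of "asked".
Boundaries crossed, outermost first: [Ø] — 1 in total.

1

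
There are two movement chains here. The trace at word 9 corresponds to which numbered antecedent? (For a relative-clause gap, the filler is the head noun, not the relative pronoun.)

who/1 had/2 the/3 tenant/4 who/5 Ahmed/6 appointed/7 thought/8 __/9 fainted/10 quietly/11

1

The marked gap is the subject of "fainted".
Its filler is the fronted wh-phrase "who", at word 1.
(The other dependency links word 4 to a gap after word 7.)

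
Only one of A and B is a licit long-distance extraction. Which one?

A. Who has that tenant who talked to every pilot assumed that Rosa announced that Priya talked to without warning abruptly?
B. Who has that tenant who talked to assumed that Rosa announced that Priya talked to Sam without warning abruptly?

In B, the wh-phrase is extracted from inside a complex-NP island (relative clause) (introduced by "who"), which blocks movement.
In A, the extraction path crosses only that-complement boundaries, which are transparent.
So A is grammatical.

A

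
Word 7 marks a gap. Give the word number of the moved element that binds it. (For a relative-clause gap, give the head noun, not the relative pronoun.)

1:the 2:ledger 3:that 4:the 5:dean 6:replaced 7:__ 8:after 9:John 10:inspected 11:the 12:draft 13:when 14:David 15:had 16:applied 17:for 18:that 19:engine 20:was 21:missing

The gap at 7 is the object of "replaced", inside a relative clause.
The relative pronoun is "that" (word 3); it is bound by the head noun immediately before it.
Its filler is the head noun "ledger", at word 2.

2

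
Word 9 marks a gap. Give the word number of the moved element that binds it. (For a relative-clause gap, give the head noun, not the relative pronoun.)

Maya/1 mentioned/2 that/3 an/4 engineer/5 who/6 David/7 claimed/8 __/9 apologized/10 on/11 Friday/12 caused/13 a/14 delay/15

The gap at 9 is the subject of "apologized", inside a relative clause.
The relative pronoun is "who" (word 6); it is bound by the head noun immediately before it.
Its filler is the head noun "engineer", at word 5.

5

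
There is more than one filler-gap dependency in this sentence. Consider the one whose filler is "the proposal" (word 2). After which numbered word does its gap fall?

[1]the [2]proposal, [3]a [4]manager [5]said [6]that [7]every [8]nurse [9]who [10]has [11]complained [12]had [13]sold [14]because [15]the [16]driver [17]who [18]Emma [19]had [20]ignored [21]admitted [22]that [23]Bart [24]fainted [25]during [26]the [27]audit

The displaced element is "the proposal" (word 2).
It is linked across 1 clause boundary (that).
It functions as the direct object of "sold", so the gap sits immediately after word 13 ("sold").
Base order: A manager said that every nurse who has complained had sold the proposal because the driver who Emma had ignored admitted that Bart fainted during the audit.

13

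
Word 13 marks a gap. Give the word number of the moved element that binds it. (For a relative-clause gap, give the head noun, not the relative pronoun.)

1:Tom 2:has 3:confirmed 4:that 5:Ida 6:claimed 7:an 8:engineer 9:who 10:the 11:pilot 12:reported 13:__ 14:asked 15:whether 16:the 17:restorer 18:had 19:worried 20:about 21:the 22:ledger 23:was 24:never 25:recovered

The gap at 13 is the subject of "asked", inside a relative clause.
The relative pronoun is "who" (word 9); it is bound by the head noun immediately before it.
Its filler is the head noun "engineer", at word 8.

8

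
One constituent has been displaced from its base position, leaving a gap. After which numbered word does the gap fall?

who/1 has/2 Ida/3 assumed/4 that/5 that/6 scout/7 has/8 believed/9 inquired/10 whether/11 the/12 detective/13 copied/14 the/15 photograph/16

9

The displaced element is "who" (word 1).
It is linked across 2 clause boundaries (that → Ø).
It functions as the subject of "inquired", so the gap sits immediately after word 9 ("believed").
Base order: Ida has assumed that that scout has believed who inquired whether the detective copied the photograph.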